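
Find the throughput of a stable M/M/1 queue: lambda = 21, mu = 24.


For a stable queue (lambda < mu), throughput = lambda = 21 per hour

21 per hour


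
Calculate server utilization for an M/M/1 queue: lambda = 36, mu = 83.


rho = lambda/mu = 36/83 = 0.4337

0.4337


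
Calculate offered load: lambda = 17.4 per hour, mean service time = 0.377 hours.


Offered load a = lambda * E[S] = 17.4 * 0.377 = 6.56 Erlangs

6.56 Erlangs


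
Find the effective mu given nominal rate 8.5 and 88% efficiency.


Effective rate = mu * efficiency = 8.5 * 0.88 = 7.48 per hour

7.48 per hour


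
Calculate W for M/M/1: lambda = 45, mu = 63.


W = 1/(mu - lambda) = 1/(63 - 45) = 0.0556 hours

0.0556 hours


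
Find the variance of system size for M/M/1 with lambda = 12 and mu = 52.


rho = 12/52; Var(N) = rho/(1-rho)^2 = 0.39

0.39


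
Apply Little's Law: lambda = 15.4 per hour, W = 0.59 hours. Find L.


L = lambda * W = 15.4 * 0.59 = 9.09

9.09


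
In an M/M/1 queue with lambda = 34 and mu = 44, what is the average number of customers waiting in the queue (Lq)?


rho = 34/44; Lq = rho^2/(1-rho) = 2.63

2.63


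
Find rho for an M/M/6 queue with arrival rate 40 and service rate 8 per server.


rho = lambda/(c*mu) = 40/(6*8) = 0.8333

0.8333


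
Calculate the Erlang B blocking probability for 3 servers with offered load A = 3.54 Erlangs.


B(N,A) = (A^N/N!) / sum(A^k/k!, k=0..N) with N=3, A=3.54 = 0.4063

0.4063


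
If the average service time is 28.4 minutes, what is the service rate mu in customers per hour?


mu = 60 / avg_service_time = 60 / 28.4 = 2.11 per hour

2.11 per hour


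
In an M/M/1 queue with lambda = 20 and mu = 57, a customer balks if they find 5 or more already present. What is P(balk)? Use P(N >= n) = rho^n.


P(N >= 5) = rho^5 = (20/57)^5 = 0.0053

0.0053


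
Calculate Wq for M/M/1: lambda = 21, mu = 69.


rho = 21/69; Wq = rho/(mu - lambda) = 0.0063 hours

0.0063 hours


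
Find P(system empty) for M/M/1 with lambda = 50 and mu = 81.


P0 = 1 - rho = 1 - 50/81 = 0.3827

0.3827


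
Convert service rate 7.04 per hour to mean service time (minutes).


Mean service time = 60/mu = 60/7.04 = 8.52 minutes

8.52 minutes


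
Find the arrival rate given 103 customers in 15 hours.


lambda = total arrivals / time = 103 / 15 = 6.87 per hour

6.87 per hour


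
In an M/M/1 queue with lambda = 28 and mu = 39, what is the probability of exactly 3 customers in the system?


rho = 28/39; P(n) = (1-rho)*rho^n = (1-28/39)*(28/39)^3 = 0.1044

0.1044


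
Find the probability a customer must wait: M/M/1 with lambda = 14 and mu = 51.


P(wait) = rho = lambda/mu = 14/51 = 0.2745

0.2745


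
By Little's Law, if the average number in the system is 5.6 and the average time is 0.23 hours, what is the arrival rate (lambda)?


lambda = L / W = 5.6 / 0.23 = 24.35 per hour

24.35 per hour


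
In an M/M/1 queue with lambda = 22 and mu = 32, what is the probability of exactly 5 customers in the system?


rho = 22/32; P(n) = (1-rho)*rho^n = (1-22/32)*(22/32)^5 = 0.048

0.048


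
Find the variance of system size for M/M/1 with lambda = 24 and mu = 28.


rho = 24/28; Var(N) = rho/(1-rho)^2 = 42.0

42.0


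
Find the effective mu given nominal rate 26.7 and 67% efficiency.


Effective rate = mu * efficiency = 26.7 * 0.67 = 17.89 per hour

17.89 per hour


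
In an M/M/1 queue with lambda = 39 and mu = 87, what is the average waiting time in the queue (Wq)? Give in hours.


rho = 39/87; Wq = rho/(mu - lambda) = 0.0093 hours

0.0093 hours


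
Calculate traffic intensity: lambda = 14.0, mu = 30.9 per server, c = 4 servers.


rho = lambda / (c * mu) = 14.0 / (4 * 30.9) = 0.1133

0.1133


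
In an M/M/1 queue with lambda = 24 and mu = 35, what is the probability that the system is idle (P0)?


P0 = 1 - rho = 1 - 24/35 = 0.3143

0.3143


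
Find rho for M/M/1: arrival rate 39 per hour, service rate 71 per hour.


rho = lambda/mu = 39/71 = 0.5493

0.5493


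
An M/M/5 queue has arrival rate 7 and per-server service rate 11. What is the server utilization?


rho = lambda/(c*mu) = 7/(5*11) = 0.1273

0.1273


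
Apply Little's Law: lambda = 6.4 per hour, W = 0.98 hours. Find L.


L = lambda * W = 6.4 * 0.98 = 6.27

6.27


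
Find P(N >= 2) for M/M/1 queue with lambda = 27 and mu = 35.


P(N >= 2) = rho^2 = (27/35)^2 = 0.5951

0.5951


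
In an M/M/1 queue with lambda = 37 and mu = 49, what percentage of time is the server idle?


Idle fraction = (1 - rho) * 100 = (1 - 37/49) * 100 = 24.5%

24.5%


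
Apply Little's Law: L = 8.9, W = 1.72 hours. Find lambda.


lambda = L / W = 8.9 / 1.72 = 5.17 per hour

5.17 per hour


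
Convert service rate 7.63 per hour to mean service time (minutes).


Mean service time = 60/mu = 60/7.63 = 7.86 minutes

7.86 minutes


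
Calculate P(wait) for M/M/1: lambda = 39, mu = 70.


P(wait) = rho = lambda/mu = 39/70 = 0.5571

0.5571


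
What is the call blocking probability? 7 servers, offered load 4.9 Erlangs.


B(N,A) = (A^N/N!) / sum(A^k/k!, k=0..N) with N=7, A=4.9 = 0.1143

0.1143


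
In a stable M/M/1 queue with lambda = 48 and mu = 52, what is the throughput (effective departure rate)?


For a stable queue (lambda < mu), throughput = lambda = 48 per hour

48 per hour


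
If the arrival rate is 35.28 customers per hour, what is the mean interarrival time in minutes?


Mean interarrival time = 60/lambda = 60/35.28 = 1.7 minutes

1.7 minutes


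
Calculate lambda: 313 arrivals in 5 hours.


lambda = total arrivals / time = 313 / 5 = 62.6 per hour

62.6 per hour


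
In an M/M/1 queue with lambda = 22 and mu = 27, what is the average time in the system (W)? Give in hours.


W = 1/(mu - lambda) = 1/(27 - 22) = 0.2 hours

0.2 hours


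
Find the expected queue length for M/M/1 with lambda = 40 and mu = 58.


rho = 40/58; Lq = rho^2/(1-rho) = 1.53

1.53


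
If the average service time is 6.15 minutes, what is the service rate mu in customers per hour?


mu = 60 / avg_service_time = 60 / 6.15 = 9.76 per hour

9.76 per hour


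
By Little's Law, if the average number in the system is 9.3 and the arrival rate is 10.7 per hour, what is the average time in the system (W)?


W = L / lambda = 9.3 / 10.7 = 0.8692 hours

0.8692 hours


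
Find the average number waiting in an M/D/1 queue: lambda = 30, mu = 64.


M/D/1: Lq = rho^2 / (2*(1-rho)) where rho = 30/64; Lq = 0.21

0.21


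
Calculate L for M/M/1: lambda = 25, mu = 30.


rho = 25/30; L = rho/(1-rho) = 5.0

5.0


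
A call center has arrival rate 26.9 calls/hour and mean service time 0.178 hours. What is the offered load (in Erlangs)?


Offered load a = lambda * E[S] = 26.9 * 0.178 = 4.79 Erlangs

4.79 Erlangs


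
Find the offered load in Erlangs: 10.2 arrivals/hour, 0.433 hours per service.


Offered load a = lambda * E[S] = 10.2 * 0.433 = 4.42 Erlangs

4.42 Erlangs


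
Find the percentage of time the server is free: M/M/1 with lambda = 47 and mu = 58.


Idle fraction = (1 - rho) * 100 = (1 - 47/58) * 100 = 19.0%

19.0%


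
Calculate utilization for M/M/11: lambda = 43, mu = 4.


rho = lambda/(c*mu) = 43/(11*4) = 0.9773

0.9773


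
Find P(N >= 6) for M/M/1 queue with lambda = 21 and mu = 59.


P(N >= 6) = rho^6 = (21/59)^6 = 0.002

0.002


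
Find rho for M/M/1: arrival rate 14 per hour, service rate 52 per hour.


rho = lambda/mu = 14/52 = 0.2692

0.2692


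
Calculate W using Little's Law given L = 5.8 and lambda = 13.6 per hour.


W = L / lambda = 5.8 / 13.6 = 0.4265 hours

0.4265 hours


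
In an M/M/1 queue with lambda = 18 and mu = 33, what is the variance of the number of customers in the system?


rho = 18/33; Var(N) = rho/(1-rho)^2 = 2.64

2.64


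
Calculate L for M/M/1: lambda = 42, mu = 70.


rho = 42/70; L = rho/(1-rho) = 1.5

1.5


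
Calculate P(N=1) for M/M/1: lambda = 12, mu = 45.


rho = 12/45; P(n) = (1-rho)*rho^n = (1-12/45)*(12/45)^1 = 0.1956

0.1956


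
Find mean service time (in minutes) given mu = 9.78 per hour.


Mean service time = 60/mu = 60/9.78 = 6.13 minutes

6.13 minutes


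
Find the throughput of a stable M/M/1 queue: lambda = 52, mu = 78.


For a stable queue (lambda < mu), throughput = lambda = 52 per hour

52 per hour


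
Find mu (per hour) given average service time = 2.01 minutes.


mu = 60 / avg_service_time = 60 / 2.01 = 29.85 per hour

29.85 per hour


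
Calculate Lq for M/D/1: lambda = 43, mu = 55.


M/D/1: Lq = rho^2 / (2*(1-rho)) where rho = 43/55; Lq = 1.4

1.4


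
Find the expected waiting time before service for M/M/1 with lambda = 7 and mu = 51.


rho = 7/51; Wq = rho/(mu - lambda) = 0.0031 hours

0.0031 hours


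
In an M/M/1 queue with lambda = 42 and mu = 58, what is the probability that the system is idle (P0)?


P0 = 1 - rho = 1 - 42/58 = 0.2759

0.2759


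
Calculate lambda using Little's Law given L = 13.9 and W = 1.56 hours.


lambda = L / W = 13.9 / 1.56 = 8.91 per hour

8.91 per hour


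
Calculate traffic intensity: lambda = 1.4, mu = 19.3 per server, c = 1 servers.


rho = lambda / (c * mu) = 1.4 / (1 * 19.3) = 0.0725

0.0725


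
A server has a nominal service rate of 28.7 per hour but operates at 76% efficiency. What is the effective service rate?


Effective rate = mu * efficiency = 28.7 * 0.76 = 21.81 per hour

21.81 per hour


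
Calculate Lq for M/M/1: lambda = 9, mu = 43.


rho = 9/43; Lq = rho^2/(1-rho) = 0.06

0.06


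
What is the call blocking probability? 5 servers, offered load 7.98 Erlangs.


B(N,A) = (A^N/N!) / sum(A^k/k!, k=0..N) with N=5, A=7.98 = 0.478

0.478


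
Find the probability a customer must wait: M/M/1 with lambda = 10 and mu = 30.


P(wait) = rho = lambda/mu = 10/30 = 0.3333

0.3333


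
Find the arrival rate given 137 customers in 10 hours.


lambda = total arrivals / time = 137 / 10 = 13.7 per hour

13.7 per hour


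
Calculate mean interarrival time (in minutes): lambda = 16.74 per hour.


Mean interarrival time = 60/lambda = 60/16.74 = 3.58 minutes

3.58 minutes


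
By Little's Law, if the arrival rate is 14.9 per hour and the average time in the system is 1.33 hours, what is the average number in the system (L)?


L = lambda * W = 14.9 * 1.33 = 19.82

19.82


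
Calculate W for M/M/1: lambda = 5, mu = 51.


W = 1/(mu - lambda) = 1/(51 - 5) = 0.0217 hours

0.0217 hours


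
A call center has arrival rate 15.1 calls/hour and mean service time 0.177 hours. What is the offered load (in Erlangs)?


Offered load a = lambda * E[S] = 15.1 * 0.177 = 2.67 Erlangs

2.67 Erlangs


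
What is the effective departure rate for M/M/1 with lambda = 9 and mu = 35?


For a stable queue (lambda < mu), throughput = lambda = 9 per hour

9 per hour


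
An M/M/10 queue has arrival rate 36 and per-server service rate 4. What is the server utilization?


rho = lambda/(c*mu) = 36/(10*4) = 0.9

0.9


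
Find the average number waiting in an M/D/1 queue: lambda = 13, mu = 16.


M/D/1: Lq = rho^2 / (2*(1-rho)) where rho = 13/16; Lq = 1.76

1.76


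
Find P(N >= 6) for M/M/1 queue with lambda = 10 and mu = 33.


P(N >= 6) = rho^6 = (10/33)^6 = 0.0008

0.0008


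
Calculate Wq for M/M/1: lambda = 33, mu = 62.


rho = 33/62; Wq = rho/(mu - lambda) = 0.0184 hours

0.0184 hours


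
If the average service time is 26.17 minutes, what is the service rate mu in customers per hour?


mu = 60 / avg_service_time = 60 / 26.17 = 2.29 per hour

2.29 per hour


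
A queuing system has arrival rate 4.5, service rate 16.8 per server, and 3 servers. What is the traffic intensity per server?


rho = lambda / (c * mu) = 4.5 / (3 * 16.8) = 0.0893

0.0893


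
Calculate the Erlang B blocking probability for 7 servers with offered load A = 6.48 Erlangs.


B(N,A) = (A^N/N!) / sum(A^k/k!, k=0..N) with N=7, A=6.48 = 0.2161

0.2161


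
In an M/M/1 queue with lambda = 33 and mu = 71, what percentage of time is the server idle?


Idle fraction = (1 - rho) * 100 = (1 - 33/71) * 100 = 53.5%

53.5%


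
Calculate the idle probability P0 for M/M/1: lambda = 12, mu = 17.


P0 = 1 - rho = 1 - 12/17 = 0.2941

0.2941


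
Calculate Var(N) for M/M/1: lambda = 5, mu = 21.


rho = 5/21; Var(N) = rho/(1-rho)^2 = 0.41

0.41


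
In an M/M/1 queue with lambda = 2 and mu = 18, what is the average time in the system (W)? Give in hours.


W = 1/(mu - lambda) = 1/(18 - 2) = 0.0625 hours

0.0625 hours


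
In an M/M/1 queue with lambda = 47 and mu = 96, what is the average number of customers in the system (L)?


rho = 47/96; L = rho/(1-rho) = 0.96

0.96


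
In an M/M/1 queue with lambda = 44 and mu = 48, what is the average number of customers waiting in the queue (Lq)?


rho = 44/48; Lq = rho^2/(1-rho) = 10.08

10.08


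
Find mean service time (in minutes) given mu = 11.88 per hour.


Mean service time = 60/mu = 60/11.88 = 5.05 minutes

5.05 minutes


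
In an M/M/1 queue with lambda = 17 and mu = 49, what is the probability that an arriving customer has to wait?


P(wait) = rho = lambda/mu = 17/49 = 0.3469

0.3469


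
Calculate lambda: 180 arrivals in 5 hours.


lambda = total arrivals / time = 180 / 5 = 36.0 per hour

36.0 per hour


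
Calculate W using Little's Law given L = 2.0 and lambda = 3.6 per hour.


W = L / lambda = 2.0 / 3.6 = 0.5556 hours

0.5556 hours


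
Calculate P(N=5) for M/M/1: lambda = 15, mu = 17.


rho = 15/17; P(n) = (1-rho)*rho^n = (1-15/17)*(15/17)^5 = 0.0629

0.0629


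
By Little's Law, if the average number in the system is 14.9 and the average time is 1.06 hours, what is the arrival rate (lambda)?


lambda = L / W = 14.9 / 1.06 = 14.06 per hour

14.06 per hour


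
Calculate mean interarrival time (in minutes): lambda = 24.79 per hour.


Mean interarrival time = 60/lambda = 60/24.79 = 2.42 minutes

2.42 minutes


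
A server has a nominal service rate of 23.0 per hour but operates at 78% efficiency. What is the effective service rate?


Effective rate = mu * efficiency = 23.0 * 0.78 = 17.94 per hour

17.94 per hour


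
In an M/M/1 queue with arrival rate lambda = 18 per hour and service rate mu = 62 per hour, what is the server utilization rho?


rho = lambda/mu = 18/62 = 0.2903

0.2903


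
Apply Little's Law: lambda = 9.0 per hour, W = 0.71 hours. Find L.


L = lambda * W = 9.0 * 0.71 = 6.39

6.39


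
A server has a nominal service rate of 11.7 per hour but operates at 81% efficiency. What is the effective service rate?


Effective rate = mu * efficiency = 11.7 * 0.81 = 9.48 per hour

9.48 per hour


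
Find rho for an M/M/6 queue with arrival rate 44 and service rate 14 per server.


rho = lambda/(c*mu) = 44/(6*14) = 0.5238

0.5238


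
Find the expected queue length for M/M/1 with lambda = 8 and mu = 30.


rho = 8/30; Lq = rho^2/(1-rho) = 0.1

0.1


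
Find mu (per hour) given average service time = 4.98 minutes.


mu = 60 / avg_service_time = 60 / 4.98 = 12.05 per hour

12.05 per hour


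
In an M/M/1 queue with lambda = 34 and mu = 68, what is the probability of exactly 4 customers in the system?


rho = 34/68; P(n) = (1-rho)*rho^n = (1-34/68)*(34/68)^4 = 0.0313

0.0313


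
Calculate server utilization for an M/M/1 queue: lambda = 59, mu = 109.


rho = lambda/mu = 59/109 = 0.5413

0.5413


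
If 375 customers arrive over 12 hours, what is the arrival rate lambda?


lambda = total arrivals / time = 375 / 12 = 31.25 per hour

31.25 per hour


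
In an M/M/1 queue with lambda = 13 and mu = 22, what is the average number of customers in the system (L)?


rho = 13/22; L = rho/(1-rho) = 1.44

1.44


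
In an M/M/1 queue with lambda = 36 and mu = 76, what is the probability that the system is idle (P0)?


P0 = 1 - rho = 1 - 36/76 = 0.5263

0.5263


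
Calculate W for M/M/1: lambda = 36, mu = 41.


W = 1/(mu - lambda) = 1/(41 - 36) = 0.2 hours

0.2 hours


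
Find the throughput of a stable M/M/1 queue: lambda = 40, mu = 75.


For a stable queue (lambda < mu), throughput = lambda = 40 per hour

40 per hour


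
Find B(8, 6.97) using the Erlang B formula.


B(N,A) = (A^N/N!) / sum(A^k/k!, k=0..N) with N=8, A=6.97 = 0.1771

0.1771


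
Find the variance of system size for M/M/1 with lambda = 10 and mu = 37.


rho = 10/37; Var(N) = rho/(1-rho)^2 = 0.51

0.51


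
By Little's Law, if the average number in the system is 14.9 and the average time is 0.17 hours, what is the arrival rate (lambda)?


lambda = L / W = 14.9 / 0.17 = 87.65 per hour

87.65 per hour


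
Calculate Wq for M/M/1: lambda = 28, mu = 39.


rho = 28/39; Wq = rho/(mu - lambda) = 0.0653 hours

0.0653 hours


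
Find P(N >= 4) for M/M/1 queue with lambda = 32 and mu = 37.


P(N >= 4) = rho^4 = (32/37)^4 = 0.5595

0.5595


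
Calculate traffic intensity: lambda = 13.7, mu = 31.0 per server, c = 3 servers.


rho = lambda / (c * mu) = 13.7 / (3 * 31.0) = 0.1473

0.1473


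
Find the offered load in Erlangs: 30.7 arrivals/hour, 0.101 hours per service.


Offered load a = lambda * E[S] = 30.7 * 0.101 = 3.1 Erlangs

3.1 Erlangs


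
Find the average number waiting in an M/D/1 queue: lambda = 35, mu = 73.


M/D/1: Lq = rho^2 / (2*(1-rho)) where rho = 35/73; Lq = 0.22

0.22


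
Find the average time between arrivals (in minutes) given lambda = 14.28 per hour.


Mean interarrival time = 60/lambda = 60/14.28 = 4.2 minutes

4.2 minutes


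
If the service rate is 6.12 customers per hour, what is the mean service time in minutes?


Mean service time = 60/mu = 60/6.12 = 9.8 minutes

9.8 minutes


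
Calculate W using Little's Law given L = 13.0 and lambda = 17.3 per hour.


W = L / lambda = 13.0 / 17.3 = 0.7514 hours

0.7514 hours


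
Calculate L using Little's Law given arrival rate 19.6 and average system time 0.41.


L = lambda * W = 19.6 * 0.41 = 8.04

8.04


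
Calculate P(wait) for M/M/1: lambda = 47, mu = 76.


P(wait) = rho = lambda/mu = 47/76 = 0.6184

0.6184


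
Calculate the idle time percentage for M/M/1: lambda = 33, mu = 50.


Idle fraction = (1 - rho) * 100 = (1 - 33/50) * 100 = 34.0%

34.0%


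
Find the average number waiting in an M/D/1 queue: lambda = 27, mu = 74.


M/D/1: Lq = rho^2 / (2*(1-rho)) where rho = 27/74; Lq = 0.1

0.1


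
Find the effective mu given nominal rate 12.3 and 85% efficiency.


Effective rate = mu * efficiency = 12.3 * 0.85 = 10.46 per hour

10.46 per hour


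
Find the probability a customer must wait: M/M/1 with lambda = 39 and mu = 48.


P(wait) = rho = lambda/mu = 39/48 = 0.8125

0.8125


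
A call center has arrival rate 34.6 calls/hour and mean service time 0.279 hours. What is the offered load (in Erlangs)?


Offered load a = lambda * E[S] = 34.6 * 0.279 = 9.65 Erlangs

9.65 Erlangs


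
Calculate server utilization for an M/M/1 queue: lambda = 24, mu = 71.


rho = lambda/mu = 24/71 = 0.338

0.338


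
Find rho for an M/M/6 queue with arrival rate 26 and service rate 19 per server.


rho = lambda/(c*mu) = 26/(6*19) = 0.2281

0.2281


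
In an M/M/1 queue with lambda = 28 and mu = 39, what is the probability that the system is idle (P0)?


P0 = 1 - rho = 1 - 28/39 = 0.2821

0.2821


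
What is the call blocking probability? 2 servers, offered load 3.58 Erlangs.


B(N,A) = (A^N/N!) / sum(A^k/k!, k=0..N) with N=2, A=3.58 = 0.5832

0.5832


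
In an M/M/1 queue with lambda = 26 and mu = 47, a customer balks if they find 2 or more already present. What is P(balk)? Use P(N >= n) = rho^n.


P(N >= 2) = rho^2 = (26/47)^2 = 0.306

0.306


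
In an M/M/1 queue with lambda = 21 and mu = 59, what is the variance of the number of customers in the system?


rho = 21/59; Var(N) = rho/(1-rho)^2 = 0.86

0.86


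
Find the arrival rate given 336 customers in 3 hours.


lambda = total arrivals / time = 336 / 3 = 112.0 per hour

112.0 per hour


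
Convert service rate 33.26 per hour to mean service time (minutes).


Mean service time = 60/mu = 60/33.26 = 1.8 minutes

1.8 minutes


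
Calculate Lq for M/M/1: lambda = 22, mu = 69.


rho = 22/69; Lq = rho^2/(1-rho) = 0.15

0.15


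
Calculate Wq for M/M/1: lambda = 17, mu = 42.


rho = 17/42; Wq = rho/(mu - lambda) = 0.0162 hours

0.0162 hours


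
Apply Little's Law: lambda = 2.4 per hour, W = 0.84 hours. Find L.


L = lambda * W = 2.4 * 0.84 = 2.02

2.02


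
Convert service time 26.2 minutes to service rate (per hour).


mu = 60 / avg_service_time = 60 / 26.2 = 2.29 per hour

2.29 per hour


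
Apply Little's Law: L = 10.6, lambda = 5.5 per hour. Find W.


W = L / lambda = 10.6 / 5.5 = 1.9273 hours

1.9273 hours


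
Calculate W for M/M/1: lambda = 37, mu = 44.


W = 1/(mu - lambda) = 1/(44 - 37) = 0.1429 hours

0.1429 hours


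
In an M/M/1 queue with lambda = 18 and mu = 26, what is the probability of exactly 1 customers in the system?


rho = 18/26; P(n) = (1-rho)*rho^n = (1-18/26)*(18/26)^1 = 0.213

0.213


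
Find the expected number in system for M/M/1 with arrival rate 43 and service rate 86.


rho = 43/86; L = rho/(1-rho) = 1.0

1.0


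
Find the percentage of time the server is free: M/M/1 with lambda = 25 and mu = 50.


Idle fraction = (1 - rho) * 100 = (1 - 25/50) * 100 = 50.0%

50.0%


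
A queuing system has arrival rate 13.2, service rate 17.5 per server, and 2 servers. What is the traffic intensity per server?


rho = lambda / (c * mu) = 13.2 / (2 * 17.5) = 0.3771

0.3771


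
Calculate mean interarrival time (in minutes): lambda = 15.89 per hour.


Mean interarrival time = 60/lambda = 60/15.89 = 3.78 minutes

3.78 minutes


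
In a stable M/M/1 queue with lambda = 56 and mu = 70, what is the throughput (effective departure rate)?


For a stable queue (lambda < mu), throughput = lambda = 56 per hour

56 per hour


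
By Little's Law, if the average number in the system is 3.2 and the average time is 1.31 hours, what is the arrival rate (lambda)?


lambda = L / W = 3.2 / 1.31 = 2.44 per hour

2.44 per hour


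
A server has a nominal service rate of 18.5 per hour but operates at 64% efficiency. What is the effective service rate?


Effective rate = mu * efficiency = 18.5 * 0.64 = 11.84 per hour

11.84 per hour


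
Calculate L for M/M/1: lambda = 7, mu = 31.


rho = 7/31; L = rho/(1-rho) = 0.29

0.29


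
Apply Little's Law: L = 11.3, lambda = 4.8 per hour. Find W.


W = L / lambda = 11.3 / 4.8 = 2.3542 hours

2.3542 hours


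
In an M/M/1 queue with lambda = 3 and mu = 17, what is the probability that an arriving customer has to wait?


P(wait) = rho = lambda/mu = 3/17 = 0.1765

0.1765


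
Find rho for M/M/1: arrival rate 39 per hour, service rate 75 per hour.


rho = lambda/mu = 39/75 = 0.52

0.52


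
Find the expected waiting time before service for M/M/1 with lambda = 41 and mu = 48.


rho = 41/48; Wq = rho/(mu - lambda) = 0.122 hours

0.122 hours


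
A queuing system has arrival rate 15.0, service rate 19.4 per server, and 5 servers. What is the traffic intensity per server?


rho = lambda / (c * mu) = 15.0 / (5 * 19.4) = 0.1546

0.1546


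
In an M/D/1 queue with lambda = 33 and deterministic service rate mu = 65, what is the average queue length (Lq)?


M/D/1: Lq = rho^2 / (2*(1-rho)) where rho = 33/65; Lq = 0.26

0.26


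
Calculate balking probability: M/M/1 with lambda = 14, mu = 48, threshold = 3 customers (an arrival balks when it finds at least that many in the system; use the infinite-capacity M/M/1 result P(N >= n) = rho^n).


P(N >= 3) = rho^3 = (14/48)^3 = 0.0248

0.0248


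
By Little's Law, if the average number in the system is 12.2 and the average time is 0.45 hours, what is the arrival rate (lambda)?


lambda = L / W = 12.2 / 0.45 = 27.11 per hour

27.11 per hour


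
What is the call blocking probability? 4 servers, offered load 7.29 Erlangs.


B(N,A) = (A^N/N!) / sum(A^k/k!, k=0..N) with N=4, A=7.29 = 0.542

0.542


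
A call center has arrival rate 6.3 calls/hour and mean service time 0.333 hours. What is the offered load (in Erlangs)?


Offered load a = lambda * E[S] = 6.3 * 0.333 = 2.1 Erlangs

2.1 Erlangs


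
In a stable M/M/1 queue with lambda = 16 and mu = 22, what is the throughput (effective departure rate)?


For a stable queue (lambda < mu), throughput = lambda = 16 per hour

16 per hour


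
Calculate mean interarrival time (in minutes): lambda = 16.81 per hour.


Mean interarrival time = 60/lambda = 60/16.81 = 3.57 minutes

3.57 minutes


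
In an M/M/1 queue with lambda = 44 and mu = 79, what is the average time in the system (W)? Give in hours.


W = 1/(mu - lambda) = 1/(79 - 44) = 0.0286 hours

0.0286 hours


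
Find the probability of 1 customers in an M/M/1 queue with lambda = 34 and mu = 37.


rho = 34/37; P(n) = (1-rho)*rho^n = (1-34/37)*(34/37)^1 = 0.0745

0.0745


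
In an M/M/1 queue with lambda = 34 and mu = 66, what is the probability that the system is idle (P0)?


P0 = 1 - rho = 1 - 34/66 = 0.4848

0.4848


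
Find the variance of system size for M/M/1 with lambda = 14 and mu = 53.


rho = 14/53; Var(N) = rho/(1-rho)^2 = 0.49

0.49


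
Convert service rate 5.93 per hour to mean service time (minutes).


Mean service time = 60/mu = 60/5.93 = 10.12 minutes

10.12 minutes


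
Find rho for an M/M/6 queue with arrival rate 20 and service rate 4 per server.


rho = lambda/(c*mu) = 20/(6*4) = 0.8333

0.8333


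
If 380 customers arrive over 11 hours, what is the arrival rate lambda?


lambda = total arrivals / time = 380 / 11 = 34.55 per hour

34.55 per hour


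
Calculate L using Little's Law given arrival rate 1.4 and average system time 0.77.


L = lambda * W = 1.4 * 0.77 = 1.08

1.08


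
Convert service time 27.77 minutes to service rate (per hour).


mu = 60 / avg_service_time = 60 / 27.77 = 2.16 per hour

2.16 per hour


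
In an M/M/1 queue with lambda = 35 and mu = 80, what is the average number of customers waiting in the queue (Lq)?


rho = 35/80; Lq = rho^2/(1-rho) = 0.34

0.34


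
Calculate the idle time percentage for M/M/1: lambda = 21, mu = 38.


Idle fraction = (1 - rho) * 100 = (1 - 21/38) * 100 = 44.7%

44.7%


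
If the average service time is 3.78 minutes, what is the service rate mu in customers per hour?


mu = 60 / avg_service_time = 60 / 3.78 = 15.87 per hour

15.87 per hour


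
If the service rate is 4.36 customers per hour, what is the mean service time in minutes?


Mean service time = 60/mu = 60/4.36 = 13.76 minutes

13.76 minutes


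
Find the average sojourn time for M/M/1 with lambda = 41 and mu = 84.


W = 1/(mu - lambda) = 1/(84 - 41) = 0.0233 hours

0.0233 hours


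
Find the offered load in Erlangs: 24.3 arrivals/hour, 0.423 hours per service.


Offered load a = lambda * E[S] = 24.3 * 0.423 = 10.28 Erlangs

10.28 Erlangs


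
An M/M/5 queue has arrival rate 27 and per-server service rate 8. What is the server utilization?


rho = lambda/(c*mu) = 27/(5*8) = 0.675

0.675


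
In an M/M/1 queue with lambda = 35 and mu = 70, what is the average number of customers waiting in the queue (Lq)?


rho = 35/70; Lq = rho^2/(1-rho) = 0.5

0.5


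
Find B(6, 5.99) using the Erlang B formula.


B(N,A) = (A^N/N!) / sum(A^k/k!, k=0..N) with N=6, A=5.99 = 0.2642

0.2642


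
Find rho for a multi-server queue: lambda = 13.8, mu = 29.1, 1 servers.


rho = lambda / (c * mu) = 13.8 / (1 * 29.1) = 0.4742

0.4742


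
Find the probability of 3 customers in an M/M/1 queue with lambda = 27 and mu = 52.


rho = 27/52; P(n) = (1-rho)*rho^n = (1-27/52)*(27/52)^3 = 0.0673

0.0673


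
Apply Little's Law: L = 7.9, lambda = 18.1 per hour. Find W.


W = L / lambda = 7.9 / 18.1 = 0.4365 hours

0.4365 hours


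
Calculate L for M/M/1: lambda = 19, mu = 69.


rho = 19/69; L = rho/(1-rho) = 0.38

0.38


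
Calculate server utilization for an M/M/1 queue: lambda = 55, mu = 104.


rho = lambda/mu = 55/104 = 0.5288

0.5288


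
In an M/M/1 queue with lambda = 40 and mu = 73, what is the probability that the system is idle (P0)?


P0 = 1 - rho = 1 - 40/73 = 0.4521

0.4521


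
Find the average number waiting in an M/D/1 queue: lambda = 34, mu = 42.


M/D/1: Lq = rho^2 / (2*(1-rho)) where rho = 34/42; Lq = 1.72

1.72


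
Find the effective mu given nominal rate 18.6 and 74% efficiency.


Effective rate = mu * efficiency = 18.6 * 0.74 = 13.76 per hour

13.76 per hour


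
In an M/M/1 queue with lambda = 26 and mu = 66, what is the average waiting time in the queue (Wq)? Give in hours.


rho = 26/66; Wq = rho/(mu - lambda) = 0.0098 hours

0.0098 hours


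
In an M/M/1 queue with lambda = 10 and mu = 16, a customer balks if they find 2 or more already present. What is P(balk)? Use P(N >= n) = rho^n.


P(N >= 2) = rho^2 = (10/16)^2 = 0.3906

0.3906


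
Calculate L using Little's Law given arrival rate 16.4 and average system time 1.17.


L = lambda * W = 16.4 * 1.17 = 19.19

19.19


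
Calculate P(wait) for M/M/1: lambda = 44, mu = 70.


P(wait) = rho = lambda/mu = 44/70 = 0.6286

0.6286


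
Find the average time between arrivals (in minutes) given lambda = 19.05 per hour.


Mean interarrival time = 60/lambda = 60/19.05 = 3.15 minutes

3.15 minutes


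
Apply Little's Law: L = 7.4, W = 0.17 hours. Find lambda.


lambda = L / W = 7.4 / 0.17 = 43.53 per hour

43.53 per hour


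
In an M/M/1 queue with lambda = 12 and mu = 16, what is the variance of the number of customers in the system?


rho = 12/16; Var(N) = rho/(1-rho)^2 = 12.0

12.0


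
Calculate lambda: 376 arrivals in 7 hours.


lambda = total arrivals / time = 376 / 7 = 53.71 per hour

53.71 per hour


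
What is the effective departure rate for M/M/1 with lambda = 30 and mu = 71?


For a stable queue (lambda < mu), throughput = lambda = 30 per hour

30 per hour


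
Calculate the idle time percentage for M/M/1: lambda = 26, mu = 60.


Idle fraction = (1 - rho) * 100 = (1 - 26/60) * 100 = 56.7%

56.7%


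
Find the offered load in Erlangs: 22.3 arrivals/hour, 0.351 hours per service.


Offered load a = lambda * E[S] = 22.3 * 0.351 = 7.83 Erlangs

7.83 Erlangs


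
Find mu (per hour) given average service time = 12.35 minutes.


mu = 60 / avg_service_time = 60 / 12.35 = 4.86 per hour

4.86 per hour


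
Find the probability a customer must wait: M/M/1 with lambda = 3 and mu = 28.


P(wait) = rho = lambda/mu = 3/28 = 0.1071

0.1071


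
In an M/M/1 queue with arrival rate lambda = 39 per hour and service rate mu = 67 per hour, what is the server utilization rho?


rho = lambda/mu = 39/67 = 0.5821

0.5821


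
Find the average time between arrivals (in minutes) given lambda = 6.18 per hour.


Mean interarrival time = 60/lambda = 60/6.18 = 9.71 minutes

9.71 minutes


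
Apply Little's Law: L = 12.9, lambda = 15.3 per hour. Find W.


W = L / lambda = 12.9 / 15.3 = 0.8431 hours

0.8431 hours


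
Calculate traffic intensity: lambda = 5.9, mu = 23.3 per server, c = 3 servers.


rho = lambda / (c * mu) = 5.9 / (3 * 23.3) = 0.0844

0.0844


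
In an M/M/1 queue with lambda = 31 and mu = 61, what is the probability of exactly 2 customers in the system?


rho = 31/61; P(n) = (1-rho)*rho^n = (1-31/61)*(31/61)^2 = 0.127

0.127


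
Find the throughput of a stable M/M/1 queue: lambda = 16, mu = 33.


For a stable queue (lambda < mu), throughput = lambda = 16 per hour

16 per hour


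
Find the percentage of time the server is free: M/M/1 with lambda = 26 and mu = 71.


Idle fraction = (1 - rho) * 100 = (1 - 26/71) * 100 = 63.4%

63.4%


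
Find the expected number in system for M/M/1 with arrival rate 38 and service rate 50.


rho = 38/50; L = rho/(1-rho) = 3.17

3.17


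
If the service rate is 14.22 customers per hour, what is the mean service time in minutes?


Mean service time = 60/mu = 60/14.22 = 4.22 minutes

4.22 minutes


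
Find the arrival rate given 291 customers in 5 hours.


lambda = total arrivals / time = 291 / 5 = 58.2 per hour

58.2 per hour


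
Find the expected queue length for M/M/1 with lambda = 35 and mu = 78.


rho = 35/78; Lq = rho^2/(1-rho) = 0.37

0.37


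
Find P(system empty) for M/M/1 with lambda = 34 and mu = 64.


P0 = 1 - rho = 1 - 34/64 = 0.4688

0.4688


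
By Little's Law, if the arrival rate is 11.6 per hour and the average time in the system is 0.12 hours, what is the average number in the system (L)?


L = lambda * W = 11.6 * 0.12 = 1.39

1.39


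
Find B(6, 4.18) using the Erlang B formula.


B(N,A) = (A^N/N!) / sum(A^k/k!, k=0..N) with N=6, A=4.18 = 0.1303

0.1303


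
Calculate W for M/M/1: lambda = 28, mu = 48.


W = 1/(mu - lambda) = 1/(48 - 28) = 0.05 hours

0.05 hours


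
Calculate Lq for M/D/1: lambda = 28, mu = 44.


M/D/1: Lq = rho^2 / (2*(1-rho)) where rho = 28/44; Lq = 0.56

0.56


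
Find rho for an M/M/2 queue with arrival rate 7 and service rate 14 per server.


rho = lambda/(c*mu) = 7/(2*14) = 0.25

0.25


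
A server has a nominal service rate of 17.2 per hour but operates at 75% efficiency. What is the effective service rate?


Effective rate = mu * efficiency = 17.2 * 0.75 = 12.9 per hour

12.9 per hour


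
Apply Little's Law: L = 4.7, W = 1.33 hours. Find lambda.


lambda = L / W = 4.7 / 1.33 = 3.53 per hour

3.53 per hour


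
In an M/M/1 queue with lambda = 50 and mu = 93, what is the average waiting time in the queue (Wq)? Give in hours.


rho = 50/93; Wq = rho/(mu - lambda) = 0.0125 hours

0.0125 hours


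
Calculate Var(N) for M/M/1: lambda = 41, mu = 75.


rho = 41/75; Var(N) = rho/(1-rho)^2 = 2.66

2.66


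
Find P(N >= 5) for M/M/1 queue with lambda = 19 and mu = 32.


P(N >= 5) = rho^5 = (19/32)^5 = 0.0738

0.0738


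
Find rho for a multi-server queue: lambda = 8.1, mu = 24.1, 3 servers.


rho = lambda / (c * mu) = 8.1 / (3 * 24.1) = 0.112

0.112


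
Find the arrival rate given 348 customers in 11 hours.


lambda = total arrivals / time = 348 / 11 = 31.64 per hour

31.64 per hour


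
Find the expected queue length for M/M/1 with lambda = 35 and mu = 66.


rho = 35/66; Lq = rho^2/(1-rho) = 0.6

0.6


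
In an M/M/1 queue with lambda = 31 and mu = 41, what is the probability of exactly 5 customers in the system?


rho = 31/41; P(n) = (1-rho)*rho^n = (1-31/41)*(31/41)^5 = 0.0603

0.0603


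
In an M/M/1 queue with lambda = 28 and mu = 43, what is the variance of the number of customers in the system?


rho = 28/43; Var(N) = rho/(1-rho)^2 = 5.35

5.35


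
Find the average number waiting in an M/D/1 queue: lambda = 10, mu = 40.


M/D/1: Lq = rho^2 / (2*(1-rho)) where rho = 10/40; Lq = 0.04

0.04


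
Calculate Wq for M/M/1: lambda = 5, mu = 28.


rho = 5/28; Wq = rho/(mu - lambda) = 0.0078 hours

0.0078 hours


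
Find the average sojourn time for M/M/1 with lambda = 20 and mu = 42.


W = 1/(mu - lambda) = 1/(42 - 20) = 0.0455 hours

0.0455 hours


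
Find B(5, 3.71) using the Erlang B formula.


B(N,A) = (A^N/N!) / sum(A^k/k!, k=0..N) with N=5, A=3.71 = 0.173

0.173


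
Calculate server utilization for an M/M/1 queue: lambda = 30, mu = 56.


rho = lambda/mu = 30/56 = 0.5357

0.5357


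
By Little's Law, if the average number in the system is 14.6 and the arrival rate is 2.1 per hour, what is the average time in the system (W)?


W = L / lambda = 14.6 / 2.1 = 6.9524 hours

6.9524 hours


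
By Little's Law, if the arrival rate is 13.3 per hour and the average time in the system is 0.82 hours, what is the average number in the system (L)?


L = lambda * W = 13.3 * 0.82 = 10.91

10.91


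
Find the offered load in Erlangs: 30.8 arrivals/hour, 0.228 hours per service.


Offered load a = lambda * E[S] = 30.8 * 0.228 = 7.02 Erlangs

7.02 Erlangs


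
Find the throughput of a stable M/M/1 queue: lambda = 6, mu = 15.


For a stable queue (lambda < mu), throughput = lambda = 6 per hour

6 per hour


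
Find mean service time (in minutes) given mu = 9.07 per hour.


Mean service time = 60/mu = 60/9.07 = 6.62 minutes

6.62 minutes


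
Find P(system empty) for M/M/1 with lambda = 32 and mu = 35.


P0 = 1 - rho = 1 - 32/35 = 0.0857

0.0857


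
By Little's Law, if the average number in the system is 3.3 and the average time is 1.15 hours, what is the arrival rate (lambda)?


lambda = L / W = 3.3 / 1.15 = 2.87 per hour

2.87 per hour


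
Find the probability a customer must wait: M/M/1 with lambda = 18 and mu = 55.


P(wait) = rho = lambda/mu = 18/55 = 0.3273

0.3273


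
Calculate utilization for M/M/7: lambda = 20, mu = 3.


rho = lambda/(c*mu) = 20/(7*3) = 0.9524

0.9524


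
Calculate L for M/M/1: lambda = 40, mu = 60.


rho = 40/60; L = rho/(1-rho) = 2.0

2.0


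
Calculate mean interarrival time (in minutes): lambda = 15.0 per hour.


Mean interarrival time = 60/lambda = 60/15.0 = 4.0 minutes

4.0 minutes


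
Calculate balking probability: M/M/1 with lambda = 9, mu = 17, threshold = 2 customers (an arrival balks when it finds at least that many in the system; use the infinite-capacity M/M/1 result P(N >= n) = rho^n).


P(N >= 2) = rho^2 = (9/17)^2 = 0.2803

0.2803


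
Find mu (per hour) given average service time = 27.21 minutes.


mu = 60 / avg_service_time = 60 / 27.21 = 2.21 per hour

2.21 per hour


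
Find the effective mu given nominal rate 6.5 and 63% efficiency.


Effective rate = mu * efficiency = 6.5 * 0.63 = 4.1 per hour

4.1 per hour


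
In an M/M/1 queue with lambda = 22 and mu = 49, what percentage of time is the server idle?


Idle fraction = (1 - rho) * 100 = (1 - 22/49) * 100 = 55.1%

55.1%


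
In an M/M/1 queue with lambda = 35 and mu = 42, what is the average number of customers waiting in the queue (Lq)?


rho = 35/42; Lq = rho^2/(1-rho) = 4.17

4.17


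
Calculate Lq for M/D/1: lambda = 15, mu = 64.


M/D/1: Lq = rho^2 / (2*(1-rho)) where rho = 15/64; Lq = 0.04

0.04


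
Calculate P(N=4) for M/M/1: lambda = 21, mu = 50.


rho = 21/50; P(n) = (1-rho)*rho^n = (1-21/50)*(21/50)^4 = 0.018

0.018


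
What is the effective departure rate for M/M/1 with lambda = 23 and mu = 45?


For a stable queue (lambda < mu), throughput = lambda = 23 per hour

23 per hour


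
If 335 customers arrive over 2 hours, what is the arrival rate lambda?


lambda = total arrivals / time = 335 / 2 = 167.5 per hour

167.5 per hour


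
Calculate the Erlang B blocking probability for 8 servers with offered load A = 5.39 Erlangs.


B(N,A) = (A^N/N!) / sum(A^k/k!, k=0..N) with N=8, A=5.39 = 0.0892

0.0892


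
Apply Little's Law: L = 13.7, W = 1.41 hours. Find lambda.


lambda = L / W = 13.7 / 1.41 = 9.72 per hour

9.72 per hour


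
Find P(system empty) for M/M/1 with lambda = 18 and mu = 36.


P0 = 1 - rho = 1 - 18/36 = 0.5

0.5


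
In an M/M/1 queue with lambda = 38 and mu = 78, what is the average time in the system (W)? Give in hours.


W = 1/(mu - lambda) = 1/(78 - 38) = 0.025 hours

0.025 hours
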